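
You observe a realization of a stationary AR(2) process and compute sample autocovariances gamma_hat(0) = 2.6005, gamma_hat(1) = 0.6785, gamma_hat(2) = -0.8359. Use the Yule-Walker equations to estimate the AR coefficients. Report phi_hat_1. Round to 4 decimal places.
\hat\phi_{1} = 0.3700

The Yule-Walker equations for an AR(p) process read, in matrix form,
  Gamma_p phi = r_p,   with   (Gamma_p)_{ij} = gamma(|i - j|),
                       (r_p)_i = gamma(i),   i,j = 1..p.
Substitute the sample gammas (Toeplitz matrix and right-hand side of size 2):
  Gamma_p = [[2.6005, 0.6785], [0.6785, 2.6005]]
  r_p     = [0.6785, -0.8359]
Written out:
  2.6005 phi_1 + 0.6785 phi_2 = 0.6785
  0.6785 phi_1 + 2.6005 phi_2 = -0.8359
Solve by Cramer's rule:
  det = gamma(0)^2 - gamma(1)^2 = (2.6005)^2 - (0.6785)^2 = 6.76260025 - 0.46036225 = 6.302238
  phi_hat_1 = [gamma(1) gamma(0) - gamma(1) gamma(2)] / det = [(0.6785)(2.6005) - (0.6785)(-0.8359)] / 6.302238 = 2.3315974 / 6.302238 = 0.37
  phi_hat_2 = [gamma(0) gamma(2) - gamma(1)^2] / det = [(2.6005)(-0.8359) - (0.6785)^2] / 6.302238 = -2.6341202 / 6.302238 = -0.418
So phi_hat = [0.3700, -0.4180].
Therefore phi_hat_1 = 0.3700.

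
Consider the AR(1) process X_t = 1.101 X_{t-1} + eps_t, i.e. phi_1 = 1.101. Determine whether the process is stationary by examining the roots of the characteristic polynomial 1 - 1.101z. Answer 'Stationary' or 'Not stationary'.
\text{Not stationary}

The AR(p) characteristic polynomial is P(z) = 1 - 1.101z.
Stationarity requires all roots to lie outside the unit circle, i.e. |z| > 1 for every root.
This is linear in z: 1 + (-1.101) z = 0  =>  z = -1/(-1.101) = 0.908265,  |z| = 0.908265.
Moduli of all roots: 0.9083.
All moduli strictly greater than 1? No.
Verdict: Not stationary.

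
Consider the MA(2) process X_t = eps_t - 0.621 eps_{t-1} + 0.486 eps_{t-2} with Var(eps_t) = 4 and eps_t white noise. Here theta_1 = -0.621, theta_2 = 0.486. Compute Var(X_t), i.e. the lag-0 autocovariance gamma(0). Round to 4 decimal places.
\gamma(0) = 6.4873

For an MA(q) process X_t = eps_t + sum_i theta_i eps_{t-i} with
Var(eps_t) = sigma^2, the variance is
  gamma(0) = sigma^2 * (1 + sum_i theta_i^2).
  sum_i theta_i^2 = (-0.621)^2 + (0.486)^2 = 0.385641 + 0.236196 = 0.621837.
  gamma(0) = 4 * (1 + 0.621837) = 4 * 1.621837 = 6.487348, which rounds to 6.4873.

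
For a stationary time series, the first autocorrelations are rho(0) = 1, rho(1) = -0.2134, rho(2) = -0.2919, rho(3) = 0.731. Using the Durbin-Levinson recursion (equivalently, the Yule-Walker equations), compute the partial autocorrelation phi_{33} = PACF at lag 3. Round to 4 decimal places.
\phi_{33} = 0.6840

The PACF at lag k is phi_{kk}, the last component of the solution
to the Yule-Walker system G_k phi = r_k where
  (G_k)_{ij} = rho(|i - j|), (r_k)_i = rho(i), i,j = 1..k.
Equivalently, Durbin-Levinson gives phi_{kk} iteratively:
  phi_{11} = rho(1)
  phi_{kk} = [rho(k) - sum_{j=1..k-1} phi_{k-1,j} rho(k-j)]
            / [1 - sum_{j=1..k-1} phi_{k-1,j} rho(j)],
  phi_{k,j} = phi_{k-1,j} - phi_{kk} phi_{k-1,k-j},  j = 1..k-1.
Step k = 1:
  phi_11 = rho(1) = -0.2134.
Step k = 2:
  phi_22 = [rho(2) - phi_11 rho(1)] / [1 - phi_11 rho(1)] = [-0.2919 - (-0.2134)(-0.2134)] / [1 - (-0.2134)(-0.2134)]
         = -0.33743956 / 0.95446044 = -0.35354.
  Update: phi_21 = phi_11 - phi_22 phi_11 = -0.2134 - (-0.35354)(-0.2134) = -0.288845.
Step k = 3:
  phi_33 = [rho(3) - phi_21 rho(2) - phi_22 rho(1)] / [1 - phi_21 rho(1) - phi_22 rho(2)]
    numerator   = 0.731 - (-0.288845)(-0.2919) - (-0.35354)(-0.2134) = 0.57124069
    denominator = 1 - (-0.288845)(-0.2134) - (-0.35354)(-0.2919) = 0.83516219
  phi_33 = 0.57124069 / 0.83516219 = 0.684.
Therefore phi_{33} = 0.6840.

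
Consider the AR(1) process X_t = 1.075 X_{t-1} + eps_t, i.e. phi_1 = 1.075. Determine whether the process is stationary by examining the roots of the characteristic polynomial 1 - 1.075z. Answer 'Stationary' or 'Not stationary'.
\text{Not stationary}

The AR(p) characteristic polynomial is P(z) = 1 - 1.075z.
Stationarity requires all roots to lie outside the unit circle, i.e. |z| > 1 for every root.
This is linear in z: 1 + (-1.075) z = 0  =>  z = -1/(-1.075) = 0.930233,  |z| = 0.930233.
Moduli of all roots: 0.9302.
All moduli strictly greater than 1? No.
Verdict: Not stationary.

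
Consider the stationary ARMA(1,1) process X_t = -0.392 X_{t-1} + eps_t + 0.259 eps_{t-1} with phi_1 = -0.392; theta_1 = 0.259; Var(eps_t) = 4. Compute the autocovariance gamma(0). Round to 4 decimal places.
\gamma(0) = 4.0836

Multiply the model equation by X_{t-k} and take expectations. With theta_0 = psi_0 = 1 and psi_j the MA(infinity) weights, this gives
  gamma(k) - sum_i phi_i gamma(k-i) = c_k,
  c_k = sigma^2 * sum_{j=k..q} theta_j psi_{j-k}   (c_k = 0 for k > q),
using gamma(-m) = gamma(m).
psi-weights needed (psi_j = theta_j + sum_i phi_i psi_{j-i}):
  psi_1 = theta_1 + phi_1 = 0.259 + (-0.392) = -0.133
Right-hand sides:
  c_0 = sigma^2 (1 + theta_1 psi_1) = 4 * (1 + (0.259)(-0.133)) = 4 * 0.965553 = 3.862212
  c_1 = sigma^2 theta_1 = 4 * (0.259) = 1.036
  c_2 = 0
Equations for k = 0 and k = 1 (AR order 1):
  gamma(0) = phi_1 gamma(1) + c_0
  gamma(1) = phi_1 gamma(0) + c_1
Substituting the second into the first: gamma(0) (1 - phi_1^2) = c_0 + phi_1 c_1, so
  gamma(0) = (c_0 + phi_1 c_1) / (1 - phi_1^2) = (3.862212 + (-0.392)(1.036)) / (1 - (-0.392)^2) = 3.4561 / 0.846336 = 4.083603.
Therefore gamma(0) = 4.0836 (to 4 decimal places).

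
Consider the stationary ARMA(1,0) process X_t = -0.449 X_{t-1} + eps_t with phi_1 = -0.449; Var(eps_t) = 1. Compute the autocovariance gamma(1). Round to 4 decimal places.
\gamma(1) = -0.5624

Multiply the model equation by X_{t-k} and take expectations. With theta_0 = psi_0 = 1 and psi_j the MA(infinity) weights, this gives
  gamma(k) - sum_i phi_i gamma(k-i) = c_k,
  c_k = sigma^2 * sum_{j=k..q} theta_j psi_{j-k}   (c_k = 0 for k > q),
using gamma(-m) = gamma(m).
Pure AR (q = 0): c_0 = sigma^2 = 1, c_k = 0 for k >= 1.
Equations for k = 0 and k = 1 (AR order 1):
  gamma(0) = phi_1 gamma(1) + c_0
  gamma(1) = phi_1 gamma(0) + c_1
Substituting the second into the first: gamma(0) (1 - phi_1^2) = c_0 + phi_1 c_1, so
  gamma(0) = c_0 / (1 - phi_1^2) = 1 / (1 - (-0.449)^2) = 1 / 0.798399 = 1.252507.
  gamma(1) = phi_1 gamma(0) = (-0.449)(1.252507) = -0.562375.
Therefore gamma(1) = -0.5624 (to 4 decimal places).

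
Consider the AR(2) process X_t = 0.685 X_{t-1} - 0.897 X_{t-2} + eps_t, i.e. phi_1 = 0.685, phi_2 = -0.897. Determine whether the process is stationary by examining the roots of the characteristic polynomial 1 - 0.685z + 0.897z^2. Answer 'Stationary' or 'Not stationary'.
\text{Stationary}

The AR(p) characteristic polynomial is P(z) = 1 - 0.685z + 0.897z^2.
Stationarity requires all roots to lie outside the unit circle, i.e. |z| > 1 for every root.
Set 1 + (-0.685) z + (0.897) z^2 = 0, i.e. a z^2 + b z + c = 0 with a = 0.897, b = -0.685, c = 1.
Discriminant D = b^2 - 4ac = (-0.685)^2 - 4*(0.897)*1 = 0.469225 - (3.588) = -3.118775.
D < 0, so the roots are the complex-conjugate pair z = (-b +/- i sqrt(-D)) / (2a) = 0.3818 +/- 0.9844i.
For a conjugate pair |z|^2 = z * conj(z) = (product of roots) = c/a = 1/(0.897) = 1.114827, so |z| = sqrt(1.114827) = 1.0559 for both roots.
Moduli of all roots: 1.0559, 1.0559.
All moduli strictly greater than 1? Yes.
Verdict: Stationary.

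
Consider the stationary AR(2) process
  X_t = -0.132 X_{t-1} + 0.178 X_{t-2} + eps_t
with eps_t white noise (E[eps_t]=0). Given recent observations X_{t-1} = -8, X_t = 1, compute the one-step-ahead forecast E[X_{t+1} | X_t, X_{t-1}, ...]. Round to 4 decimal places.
E[X_{t+1} \mid \mathcal F_t] = -1.5560

For an AR(p) model X_t = c + sum_i phi_i X_{t-i} + eps_t, the
one-step-ahead conditional mean is
  E[X_{t+1} | X_t, ...] = c + sum_i phi_i X_{t+1-i}.
Substitute known values:
  E[X_{t+1} | ...] = (-0.132) * (1) + (0.178) * (-8)
                   = -1.5560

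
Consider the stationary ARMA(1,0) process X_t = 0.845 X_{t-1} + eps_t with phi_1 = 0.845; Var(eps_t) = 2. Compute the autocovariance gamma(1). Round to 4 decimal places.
\gamma(1) = 5.9096

Multiply the model equation by X_{t-k} and take expectations. With theta_0 = psi_0 = 1 and psi_j the MA(infinity) weights, this gives
  gamma(k) - sum_i phi_i gamma(k-i) = c_k,
  c_k = sigma^2 * sum_{j=k..q} theta_j psi_{j-k}   (c_k = 0 for k > q),
using gamma(-m) = gamma(m).
Pure AR (q = 0): c_0 = sigma^2 = 2, c_k = 0 for k >= 1.
Equations for k = 0 and k = 1 (AR order 1):
  gamma(0) = phi_1 gamma(1) + c_0
  gamma(1) = phi_1 gamma(0) + c_1
Substituting the second into the first: gamma(0) (1 - phi_1^2) = c_0 + phi_1 c_1, so
  gamma(0) = c_0 / (1 - phi_1^2) = 2 / (1 - (0.845)^2) = 2 / 0.285975 = 6.993618.
  gamma(1) = phi_1 gamma(0) = (0.845)(6.993618) = 5.909607.
Therefore gamma(1) = 5.9096 (to 4 decimal places).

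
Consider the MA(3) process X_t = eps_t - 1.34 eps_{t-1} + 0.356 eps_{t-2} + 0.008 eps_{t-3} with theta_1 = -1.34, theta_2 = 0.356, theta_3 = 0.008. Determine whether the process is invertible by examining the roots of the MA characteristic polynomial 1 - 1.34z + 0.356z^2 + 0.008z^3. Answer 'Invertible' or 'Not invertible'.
\text{Invertible}

The MA(q) characteristic polynomial is P(z) = 1 - 1.34z + 0.356z^2 + 0.008z^3.
Invertibility requires all roots to lie outside the unit circle, i.e. |z| > 1 for every root.
Degree 3: look for a simple real root z0 first, then factor out (1 - z/z0) and solve the remaining quadratic.
Testing z0 = 2.5: P(2.5) = 1 + (-1.34)(2.5) + (0.356)(2.5)^2 + (0.008)(2.5)^3
  = 1 + (-3.35) + (2.225) + (0.125) = 0.  So z_0 = 2.5 is a root, |z_0| = 2.5.
Divide out the factor (1 - 0.4 z) = (1 - z/z0) (since 1/z0 = 0.4):
  P(z) = (1 - 0.4 z)(1 + (-0.94) z + (-0.02) z^2)
  [check: z-coef -0.94 - (0.4) = -1.34; z^2-coef -0.02 - (0.4)(-0.94) = 0.356; z^3-coef -(0.4)(-0.02) = 0.008.]
Remaining roots from the quadratic factor 1 + (-0.94) z + (-0.02) z^2:
  Set 1 + (-0.94) z + (-0.02) z^2 = 0, i.e. a z^2 + b z + c = 0 with a = -0.02, b = -0.94, c = 1.
  Discriminant D = b^2 - 4ac = (-0.94)^2 - 4*(-0.02)*1 = 0.8836 - (-0.08) = 0.9636.
  D >= 0, so the roots are real: z = (-b +/- sqrt(D)) / (2a) = (0.94 +/- 0.981631) / (-0.04).
    z_1 = (0.94 + 0.981631) / (-0.04) = -48.0408,   |z_1| = 48.0408.
    z_2 = (0.94 - 0.981631) / (-0.04) = 1.0408,   |z_2| = 1.0408.
Moduli of all roots: 2.5000, 48.0408, 1.0408.
All moduli strictly greater than 1? Yes.
Verdict: Invertible.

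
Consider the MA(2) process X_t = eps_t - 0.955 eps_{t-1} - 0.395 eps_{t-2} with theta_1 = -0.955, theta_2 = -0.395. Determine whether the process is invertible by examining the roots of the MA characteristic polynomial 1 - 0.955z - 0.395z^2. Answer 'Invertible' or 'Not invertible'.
\text{Not invertible}

The MA(q) characteristic polynomial is P(z) = 1 - 0.955z - 0.395z^2.
Invertibility requires all roots to lie outside the unit circle, i.e. |z| > 1 for every root.
Set 1 + (-0.955) z + (-0.395) z^2 = 0, i.e. a z^2 + b z + c = 0 with a = -0.395, b = -0.955, c = 1.
Discriminant D = b^2 - 4ac = (-0.955)^2 - 4*(-0.395)*1 = 0.912025 - (-1.58) = 2.492025.
D >= 0, so the roots are real: z = (-b +/- sqrt(D)) / (2a) = (0.955 +/- 1.578615) / (-0.79).
  z_1 = (0.955 + 1.578615) / (-0.79) = -3.2071,   |z_1| = 3.2071.
  z_2 = (0.955 - 1.578615) / (-0.79) = 0.7894,   |z_2| = 0.7894.
Moduli of all roots: 3.2071, 0.7894.
All moduli strictly greater than 1? No.
Verdict: Not invertible.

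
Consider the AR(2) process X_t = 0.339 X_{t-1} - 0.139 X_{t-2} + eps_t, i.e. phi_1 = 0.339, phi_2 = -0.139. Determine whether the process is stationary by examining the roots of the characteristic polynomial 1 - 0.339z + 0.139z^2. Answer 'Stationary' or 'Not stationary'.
\text{Stationary}

The AR(p) characteristic polynomial is P(z) = 1 - 0.339z + 0.139z^2.
Stationarity requires all roots to lie outside the unit circle, i.e. |z| > 1 for every root.
Set 1 + (-0.339) z + (0.139) z^2 = 0, i.e. a z^2 + b z + c = 0 with a = 0.139, b = -0.339, c = 1.
Discriminant D = b^2 - 4ac = (-0.339)^2 - 4*(0.139)*1 = 0.114921 - (0.556) = -0.441079.
D < 0, so the roots are the complex-conjugate pair z = (-b +/- i sqrt(-D)) / (2a) = 1.2194 +/- 2.389i.
For a conjugate pair |z|^2 = z * conj(z) = (product of roots) = c/a = 1/(0.139) = 7.194245, so |z| = sqrt(7.194245) = 2.6822 for both roots.
Moduli of all roots: 2.6822, 2.6822.
All moduli strictly greater than 1? Yes.
Verdict: Stationary.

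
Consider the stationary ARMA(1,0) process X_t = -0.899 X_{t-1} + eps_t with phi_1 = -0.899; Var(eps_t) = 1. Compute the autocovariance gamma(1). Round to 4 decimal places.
\gamma(1) = -4.6872

Multiply the model equation by X_{t-k} and take expectations. With theta_0 = psi_0 = 1 and psi_j the MA(infinity) weights, this gives
  gamma(k) - sum_i phi_i gamma(k-i) = c_k,
  c_k = sigma^2 * sum_{j=k..q} theta_j psi_{j-k}   (c_k = 0 for k > q),
using gamma(-m) = gamma(m).
Pure AR (q = 0): c_0 = sigma^2 = 1, c_k = 0 for k >= 1.
Equations for k = 0 and k = 1 (AR order 1):
  gamma(0) = phi_1 gamma(1) + c_0
  gamma(1) = phi_1 gamma(0) + c_1
Substituting the second into the first: gamma(0) (1 - phi_1^2) = c_0 + phi_1 c_1, so
  gamma(0) = c_0 / (1 - phi_1^2) = 1 / (1 - (-0.899)^2) = 1 / 0.191799 = 5.213792.
  gamma(1) = phi_1 gamma(0) = (-0.899)(5.213792) = -4.687199.
Therefore gamma(1) = -4.6872 (to 4 decimal places).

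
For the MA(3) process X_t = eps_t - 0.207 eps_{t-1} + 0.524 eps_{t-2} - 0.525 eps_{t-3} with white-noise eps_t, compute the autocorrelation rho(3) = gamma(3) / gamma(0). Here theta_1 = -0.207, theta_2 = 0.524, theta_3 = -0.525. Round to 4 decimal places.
\rho(3) = -0.3296

For an MA(q) process with theta_0 = 1, the autocovariance is
  gamma(k) = sigma^2 * sum_{i=0..q-k} theta_i * theta_{i+k},
and rho(k) = gamma(k) / gamma(0). Sigma^2 cancels.
  numerator   = (1)*(-0.525) = -0.525.
  denominator = (1)^2 + (-0.207)^2 + (0.524)^2 + (-0.525)^2 = 1.59305.
  rho(3) = -0.525 / 1.59305 = -0.3296.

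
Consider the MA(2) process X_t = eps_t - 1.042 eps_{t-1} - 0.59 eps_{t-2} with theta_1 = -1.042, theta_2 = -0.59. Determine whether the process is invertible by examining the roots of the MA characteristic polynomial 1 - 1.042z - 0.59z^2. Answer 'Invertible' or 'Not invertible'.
\text{Not invertible}

The MA(q) characteristic polynomial is P(z) = 1 - 1.042z - 0.59z^2.
Invertibility requires all roots to lie outside the unit circle, i.e. |z| > 1 for every root.
Set 1 + (-1.042) z + (-0.59) z^2 = 0, i.e. a z^2 + b z + c = 0 with a = -0.59, b = -1.042, c = 1.
Discriminant D = b^2 - 4ac = (-1.042)^2 - 4*(-0.59)*1 = 1.085764 - (-2.36) = 3.445764.
D >= 0, so the roots are real: z = (-b +/- sqrt(D)) / (2a) = (1.042 +/- 1.856277) / (-1.18).
  z_1 = (1.042 + 1.856277) / (-1.18) = -2.4562,   |z_1| = 2.4562.
  z_2 = (1.042 - 1.856277) / (-1.18) = 0.6901,   |z_2| = 0.6901.
Moduli of all roots: 2.4562, 0.6901.
All moduli strictly greater than 1? No.
Verdict: Not invertible.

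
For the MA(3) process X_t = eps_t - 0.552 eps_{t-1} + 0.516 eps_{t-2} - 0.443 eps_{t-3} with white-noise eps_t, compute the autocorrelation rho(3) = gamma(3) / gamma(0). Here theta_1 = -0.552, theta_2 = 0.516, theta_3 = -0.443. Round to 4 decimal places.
\rho(3) = -0.2507

For an MA(q) process with theta_0 = 1, the autocovariance is
  gamma(k) = sigma^2 * sum_{i=0..q-k} theta_i * theta_{i+k},
and rho(k) = gamma(k) / gamma(0). Sigma^2 cancels.
  numerator   = (1)*(-0.443) = -0.443.
  denominator = (1)^2 + (-0.552)^2 + (0.516)^2 + (-0.443)^2 = 1.767209.
  rho(3) = -0.443 / 1.767209 = -0.2507.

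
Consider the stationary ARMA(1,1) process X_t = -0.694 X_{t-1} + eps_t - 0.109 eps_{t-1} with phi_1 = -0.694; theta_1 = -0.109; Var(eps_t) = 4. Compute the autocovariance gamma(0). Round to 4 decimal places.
\gamma(0) = 8.9757

Multiply the model equation by X_{t-k} and take expectations. With theta_0 = psi_0 = 1 and psi_j the MA(infinity) weights, this gives
  gamma(k) - sum_i phi_i gamma(k-i) = c_k,
  c_k = sigma^2 * sum_{j=k..q} theta_j psi_{j-k}   (c_k = 0 for k > q),
using gamma(-m) = gamma(m).
psi-weights needed (psi_j = theta_j + sum_i phi_i psi_{j-i}):
  psi_1 = theta_1 + phi_1 = -0.109 + (-0.694) = -0.803
Right-hand sides:
  c_0 = sigma^2 (1 + theta_1 psi_1) = 4 * (1 + (-0.109)(-0.803)) = 4 * 1.087527 = 4.350108
  c_1 = sigma^2 theta_1 = 4 * (-0.109) = -0.436
  c_2 = 0
Equations for k = 0 and k = 1 (AR order 1):
  gamma(0) = phi_1 gamma(1) + c_0
  gamma(1) = phi_1 gamma(0) + c_1
Substituting the second into the first: gamma(0) (1 - phi_1^2) = c_0 + phi_1 c_1, so
  gamma(0) = (c_0 + phi_1 c_1) / (1 - phi_1^2) = (4.350108 + (-0.694)(-0.436)) / (1 - (-0.694)^2) = 4.652692 / 0.518364 = 8.975724.
Therefore gamma(0) = 8.9757 (to 4 decimal places).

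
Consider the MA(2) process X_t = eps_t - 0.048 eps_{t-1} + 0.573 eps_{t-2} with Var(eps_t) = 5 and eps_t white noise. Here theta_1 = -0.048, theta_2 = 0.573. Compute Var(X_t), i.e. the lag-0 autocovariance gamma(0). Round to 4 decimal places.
\gamma(0) = 6.6532

For an MA(q) process X_t = eps_t + sum_i theta_i eps_{t-i} with
Var(eps_t) = sigma^2, the variance is
  gamma(0) = sigma^2 * (1 + sum_i theta_i^2).
  sum_i theta_i^2 = (-0.048)^2 + (0.573)^2 = 0.002304 + 0.328329 = 0.330633.
  gamma(0) = 5 * (1 + 0.330633) = 5 * 1.330633 = 6.653165, which rounds to 6.6532.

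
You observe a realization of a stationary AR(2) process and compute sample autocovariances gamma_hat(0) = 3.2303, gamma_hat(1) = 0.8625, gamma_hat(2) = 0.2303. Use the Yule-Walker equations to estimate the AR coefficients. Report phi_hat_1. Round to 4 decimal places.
\hat\phi_{1} = 0.2670

The Yule-Walker equations for an AR(p) process read, in matrix form,
  Gamma_p phi = r_p,   with   (Gamma_p)_{ij} = gamma(|i - j|),
                       (r_p)_i = gamma(i),   i,j = 1..p.
Substitute the sample gammas (Toeplitz matrix and right-hand side of size 2):
  Gamma_p = [[3.2303, 0.8625], [0.8625, 3.2303]]
  r_p     = [0.8625, 0.2303]
Written out:
  3.2303 phi_1 + 0.8625 phi_2 = 0.8625
  0.8625 phi_1 + 3.2303 phi_2 = 0.2303
Solve by Cramer's rule:
  det = gamma(0)^2 - gamma(1)^2 = (3.2303)^2 - (0.8625)^2 = 10.43483809 - 0.74390625 = 9.69093184
  phi_hat_1 = [gamma(1) gamma(0) - gamma(1) gamma(2)] / det = [(0.8625)(3.2303) - (0.8625)(0.2303)] / 9.69093184 = 2.5875 / 9.69093184 = 0.267
  phi_hat_2 = [gamma(0) gamma(2) - gamma(1)^2] / det = [(3.2303)(0.2303) - (0.8625)^2] / 9.69093184 = 0.00003184 / 9.69093184 = 0
So phi_hat = [0.2670, 0.0000].
Therefore phi_hat_1 = 0.2670.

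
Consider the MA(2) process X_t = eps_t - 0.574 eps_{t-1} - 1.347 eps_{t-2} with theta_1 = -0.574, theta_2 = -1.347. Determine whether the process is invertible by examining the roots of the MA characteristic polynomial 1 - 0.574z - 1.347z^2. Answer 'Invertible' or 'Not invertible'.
\text{Not invertible}

The MA(q) characteristic polynomial is P(z) = 1 - 0.574z - 1.347z^2.
Invertibility requires all roots to lie outside the unit circle, i.e. |z| > 1 for every root.
Set 1 + (-0.574) z + (-1.347) z^2 = 0, i.e. a z^2 + b z + c = 0 with a = -1.347, b = -0.574, c = 1.
Discriminant D = b^2 - 4ac = (-0.574)^2 - 4*(-1.347)*1 = 0.329476 - (-5.388) = 5.717476.
D >= 0, so the roots are real: z = (-b +/- sqrt(D)) / (2a) = (0.574 +/- 2.391124) / (-2.694).
  z_1 = (0.574 + 2.391124) / (-2.694) = -1.1006,   |z_1| = 1.1006.
  z_2 = (0.574 - 2.391124) / (-2.694) = 0.6745,   |z_2| = 0.6745.
Moduli of all roots: 1.1006, 0.6745.
All moduli strictly greater than 1? No.
Verdict: Not invertible.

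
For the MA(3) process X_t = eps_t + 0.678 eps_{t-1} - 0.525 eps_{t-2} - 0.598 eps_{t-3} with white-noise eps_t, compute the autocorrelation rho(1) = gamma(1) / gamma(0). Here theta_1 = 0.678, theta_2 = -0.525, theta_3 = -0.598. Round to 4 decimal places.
\rho(1) = 0.3039

For an MA(q) process with theta_0 = 1, the autocovariance is
  gamma(k) = sigma^2 * sum_{i=0..q-k} theta_i * theta_{i+k},
and rho(k) = gamma(k) / gamma(0). Sigma^2 cancels.
  numerator   = (1)*(0.678) + (0.678)*(-0.525) + (-0.525)*(-0.598) = 0.636.
  denominator = (1)^2 + (0.678)^2 + (-0.525)^2 + (-0.598)^2 = 2.092913.
  rho(1) = 0.636 / 2.092913 = 0.3039.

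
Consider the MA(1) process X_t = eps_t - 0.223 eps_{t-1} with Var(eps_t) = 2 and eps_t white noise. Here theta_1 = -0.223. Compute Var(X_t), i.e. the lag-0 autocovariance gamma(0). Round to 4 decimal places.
\gamma(0) = 2.0995

For an MA(q) process X_t = eps_t + sum_i theta_i eps_{t-i} with
Var(eps_t) = sigma^2, the variance is
  gamma(0) = sigma^2 * (1 + sum_i theta_i^2).
  sum_i theta_i^2 = (-0.223)^2 = 0.049729.
  gamma(0) = 2 * (1 + 0.049729) = 2 * 1.049729 = 2.099458, which rounds to 2.0995.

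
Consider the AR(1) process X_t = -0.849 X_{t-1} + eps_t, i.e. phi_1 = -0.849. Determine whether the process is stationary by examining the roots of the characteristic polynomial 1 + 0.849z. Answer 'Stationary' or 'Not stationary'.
\text{Stationary}

The AR(p) characteristic polynomial is P(z) = 1 + 0.849z.
Stationarity requires all roots to lie outside the unit circle, i.e. |z| > 1 for every root.
This is linear in z: 1 + (0.849) z = 0  =>  z = -1/(0.849) = -1.177856,  |z| = 1.177856.
Moduli of all roots: 1.1779.
All moduli strictly greater than 1? Yes.
Verdict: Stationary.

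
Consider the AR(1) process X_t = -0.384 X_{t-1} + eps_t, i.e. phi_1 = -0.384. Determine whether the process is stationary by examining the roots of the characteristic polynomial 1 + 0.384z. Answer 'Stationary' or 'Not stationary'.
\text{Stationary}

The AR(p) characteristic polynomial is P(z) = 1 + 0.384z.
Stationarity requires all roots to lie outside the unit circle, i.e. |z| > 1 for every root.
This is linear in z: 1 + (0.384) z = 0  =>  z = -1/(0.384) = -2.604167,  |z| = 2.604167.
Moduli of all roots: 2.6042.
All moduli strictly greater than 1? Yes.
Verdict: Stationary.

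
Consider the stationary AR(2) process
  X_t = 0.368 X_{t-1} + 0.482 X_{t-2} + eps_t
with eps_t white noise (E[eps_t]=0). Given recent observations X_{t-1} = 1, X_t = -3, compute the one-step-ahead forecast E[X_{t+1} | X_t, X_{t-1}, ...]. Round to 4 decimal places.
E[X_{t+1} \mid \mathcal F_t] = -0.6220

For an AR(p) model X_t = c + sum_i phi_i X_{t-i} + eps_t, the
one-step-ahead conditional mean is
  E[X_{t+1} | X_t, ...] = c + sum_i phi_i X_{t+1-i}.
Substitute known values:
  E[X_{t+1} | ...] = (0.368) * (-3) + (0.482) * (1)
                   = -0.6220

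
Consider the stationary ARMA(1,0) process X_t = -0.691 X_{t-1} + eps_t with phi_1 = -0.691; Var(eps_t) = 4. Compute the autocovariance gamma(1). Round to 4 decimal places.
\gamma(1) = -5.2898

Multiply the model equation by X_{t-k} and take expectations. With theta_0 = psi_0 = 1 and psi_j the MA(infinity) weights, this gives
  gamma(k) - sum_i phi_i gamma(k-i) = c_k,
  c_k = sigma^2 * sum_{j=k..q} theta_j psi_{j-k}   (c_k = 0 for k > q),
using gamma(-m) = gamma(m).
Pure AR (q = 0): c_0 = sigma^2 = 4, c_k = 0 for k >= 1.
Equations for k = 0 and k = 1 (AR order 1):
  gamma(0) = phi_1 gamma(1) + c_0
  gamma(1) = phi_1 gamma(0) + c_1
Substituting the second into the first: gamma(0) (1 - phi_1^2) = c_0 + phi_1 c_1, so
  gamma(0) = c_0 / (1 - phi_1^2) = 4 / (1 - (-0.691)^2) = 4 / 0.522519 = 7.655224.
  gamma(1) = phi_1 gamma(0) = (-0.691)(7.655224) = -5.28976.
Therefore gamma(1) = -5.2898 (to 4 decimal places).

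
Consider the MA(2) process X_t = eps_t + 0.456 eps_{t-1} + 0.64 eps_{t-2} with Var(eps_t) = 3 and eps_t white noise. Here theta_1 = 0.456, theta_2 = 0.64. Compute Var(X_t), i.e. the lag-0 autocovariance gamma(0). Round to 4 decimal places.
\gamma(0) = 4.8526

For an MA(q) process X_t = eps_t + sum_i theta_i eps_{t-i} with
Var(eps_t) = sigma^2, the variance is
  gamma(0) = sigma^2 * (1 + sum_i theta_i^2).
  sum_i theta_i^2 = (0.456)^2 + (0.64)^2 = 0.207936 + 0.4096 = 0.617536.
  gamma(0) = 3 * (1 + 0.617536) = 3 * 1.617536 = 4.852608, which rounds to 4.8526.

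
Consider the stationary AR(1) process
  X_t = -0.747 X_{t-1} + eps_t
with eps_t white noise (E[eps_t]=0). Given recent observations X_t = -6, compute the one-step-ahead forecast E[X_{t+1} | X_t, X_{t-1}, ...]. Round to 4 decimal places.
E[X_{t+1} \mid \mathcal F_t] = 4.4820

For an AR(p) model X_t = c + sum_i phi_i X_{t-i} + eps_t, the
one-step-ahead conditional mean is
  E[X_{t+1} | X_t, ...] = c + sum_i phi_i X_{t+1-i}.
Substitute known values:
  E[X_{t+1} | ...] = (-0.747) * (-6)
                   = 4.4820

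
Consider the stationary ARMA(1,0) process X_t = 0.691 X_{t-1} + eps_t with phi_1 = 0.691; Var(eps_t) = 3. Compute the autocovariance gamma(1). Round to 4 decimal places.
\gamma(1) = 3.9673

Multiply the model equation by X_{t-k} and take expectations. With theta_0 = psi_0 = 1 and psi_j the MA(infinity) weights, this gives
  gamma(k) - sum_i phi_i gamma(k-i) = c_k,
  c_k = sigma^2 * sum_{j=k..q} theta_j psi_{j-k}   (c_k = 0 for k > q),
using gamma(-m) = gamma(m).
Pure AR (q = 0): c_0 = sigma^2 = 3, c_k = 0 for k >= 1.
Equations for k = 0 and k = 1 (AR order 1):
  gamma(0) = phi_1 gamma(1) + c_0
  gamma(1) = phi_1 gamma(0) + c_1
Substituting the second into the first: gamma(0) (1 - phi_1^2) = c_0 + phi_1 c_1, so
  gamma(0) = c_0 / (1 - phi_1^2) = 3 / (1 - (0.691)^2) = 3 / 0.522519 = 5.741418.
  gamma(1) = phi_1 gamma(0) = (0.691)(5.741418) = 3.96732.
Therefore gamma(1) = 3.9673 (to 4 decimal places).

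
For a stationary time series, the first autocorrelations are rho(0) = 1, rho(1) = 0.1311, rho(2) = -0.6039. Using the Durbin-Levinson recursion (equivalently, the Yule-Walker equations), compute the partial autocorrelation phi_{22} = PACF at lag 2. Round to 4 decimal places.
\phi_{22} = -0.6319

The PACF at lag k is phi_{kk}, the last component of the solution
to the Yule-Walker system G_k phi = r_k where
  (G_k)_{ij} = rho(|i - j|), (r_k)_i = rho(i), i,j = 1..k.
Equivalently, Durbin-Levinson gives phi_{kk} iteratively:
  phi_{11} = rho(1)
  phi_{kk} = [rho(k) - sum_{j=1..k-1} phi_{k-1,j} rho(k-j)]
            / [1 - sum_{j=1..k-1} phi_{k-1,j} rho(j)],
  phi_{k,j} = phi_{k-1,j} - phi_{kk} phi_{k-1,k-j},  j = 1..k-1.
Step k = 1:
  phi_11 = rho(1) = 0.1311.
Step k = 2:
  phi_22 = [rho(2) - phi_11 rho(1)] / [1 - phi_11 rho(1)] = [-0.6039 - (0.1311)(0.1311)] / [1 - (0.1311)(0.1311)]
         = -0.62108721 / 0.98281279 = -0.6319.
Therefore phi_{22} = -0.6319.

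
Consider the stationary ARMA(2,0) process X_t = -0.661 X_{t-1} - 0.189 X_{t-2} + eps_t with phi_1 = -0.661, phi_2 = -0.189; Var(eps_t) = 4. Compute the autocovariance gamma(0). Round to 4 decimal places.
\gamma(0) = 6.0036

Multiply the model equation by X_{t-k} and take expectations. With theta_0 = psi_0 = 1 and psi_j the MA(infinity) weights, this gives
  gamma(k) - sum_i phi_i gamma(k-i) = c_k,
  c_k = sigma^2 * sum_{j=k..q} theta_j psi_{j-k}   (c_k = 0 for k > q),
using gamma(-m) = gamma(m).
Pure AR (q = 0): c_0 = sigma^2 = 4, c_k = 0 for k >= 1.
Equations for k = 0, 1, 2 (AR order 2, c_2 = 0):
  (E0) gamma(0) = phi_1 gamma(1) + phi_2 gamma(2) + c_0
  (E1) gamma(1) = phi_1 gamma(0) + phi_2 gamma(1) + c_1
  (E2) gamma(2) = phi_1 gamma(1) + phi_2 gamma(0)
From (E1): gamma(1) = A gamma(0) + B with
  A = phi_1 / (1 - phi_2) = -0.661 / 1.189 = -0.555929,   B = c_1 / (1 - phi_2) = 0 / 1.189 = 0.
Insert (E2) into (E0): gamma(0) (1 - phi_2^2) = phi_1 (1 + phi_2) gamma(1) + c_0.
  phi_1 (1 + phi_2) = (-0.661)(0.811) = -0.536071,   1 - phi_2^2 = 0.964279.
Replace gamma(1) by A gamma(0) + B and collect gamma(0):
  gamma(0) [0.964279 - (-0.536071)(-0.555929)] = c_0 = 4
  gamma(0) * 0.666261 = 4
  gamma(0) = 4 / 0.666261 = 6.00365.
Therefore gamma(0) = 6.0036 (to 4 decimal places).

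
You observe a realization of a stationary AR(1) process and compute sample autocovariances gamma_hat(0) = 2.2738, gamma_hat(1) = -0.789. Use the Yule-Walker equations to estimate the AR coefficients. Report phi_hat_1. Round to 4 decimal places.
\hat\phi_{1} = -0.3470

The Yule-Walker equations for an AR(p) process read, in matrix form,
  Gamma_p phi = r_p,   with   (Gamma_p)_{ij} = gamma(|i - j|),
                       (r_p)_i = gamma(i),   i,j = 1..p.
Substitute the sample gammas (Toeplitz matrix and right-hand side of size 1):
  Gamma_p = [[2.2738]]
  r_p     = [-0.789]
With p = 1 this is the single equation gamma(0) phi_1 = gamma(1):
  phi_hat_1 = gamma(1) / gamma(0) = -0.789 / 2.2738 = -0.3470.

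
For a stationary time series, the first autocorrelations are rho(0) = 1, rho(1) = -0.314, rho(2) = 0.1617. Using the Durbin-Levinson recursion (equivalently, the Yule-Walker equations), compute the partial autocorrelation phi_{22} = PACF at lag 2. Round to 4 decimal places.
\phi_{22} = 0.0700

The PACF at lag k is phi_{kk}, the last component of the solution
to the Yule-Walker system G_k phi = r_k where
  (G_k)_{ij} = rho(|i - j|), (r_k)_i = rho(i), i,j = 1..k.
Equivalently, Durbin-Levinson gives phi_{kk} iteratively:
  phi_{11} = rho(1)
  phi_{kk} = [rho(k) - sum_{j=1..k-1} phi_{k-1,j} rho(k-j)]
            / [1 - sum_{j=1..k-1} phi_{k-1,j} rho(j)],
  phi_{k,j} = phi_{k-1,j} - phi_{kk} phi_{k-1,k-j},  j = 1..k-1.
Step k = 1:
  phi_11 = rho(1) = -0.314.
Step k = 2:
  phi_22 = [rho(2) - phi_11 rho(1)] / [1 - phi_11 rho(1)] = [0.1617 - (-0.314)(-0.314)] / [1 - (-0.314)(-0.314)]
         = 0.063104 / 0.901404 = 0.07.
Therefore phi_{22} = 0.0700.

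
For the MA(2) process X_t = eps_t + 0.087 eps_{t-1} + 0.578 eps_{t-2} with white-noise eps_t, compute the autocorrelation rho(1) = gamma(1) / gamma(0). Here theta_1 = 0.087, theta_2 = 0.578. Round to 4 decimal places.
\rho(1) = 0.1023

For an MA(q) process with theta_0 = 1, the autocovariance is
  gamma(k) = sigma^2 * sum_{i=0..q-k} theta_i * theta_{i+k},
and rho(k) = gamma(k) / gamma(0). Sigma^2 cancels.
  numerator   = (1)*(0.087) + (0.087)*(0.578) = 0.137286.
  denominator = (1)^2 + (0.087)^2 + (0.578)^2 = 1.341653.
  rho(1) = 0.137286 / 1.341653 = 0.1023.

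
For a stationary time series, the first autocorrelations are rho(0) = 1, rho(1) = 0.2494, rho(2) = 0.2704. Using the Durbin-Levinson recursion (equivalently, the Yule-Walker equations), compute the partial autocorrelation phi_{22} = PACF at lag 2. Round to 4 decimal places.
\phi_{22} = 0.2220

The PACF at lag k is phi_{kk}, the last component of the solution
to the Yule-Walker system G_k phi = r_k where
  (G_k)_{ij} = rho(|i - j|), (r_k)_i = rho(i), i,j = 1..k.
Equivalently, Durbin-Levinson gives phi_{kk} iteratively:
  phi_{11} = rho(1)
  phi_{kk} = [rho(k) - sum_{j=1..k-1} phi_{k-1,j} rho(k-j)]
            / [1 - sum_{j=1..k-1} phi_{k-1,j} rho(j)],
  phi_{k,j} = phi_{k-1,j} - phi_{kk} phi_{k-1,k-j},  j = 1..k-1.
Step k = 1:
  phi_11 = rho(1) = 0.2494.
Step k = 2:
  phi_22 = [rho(2) - phi_11 rho(1)] / [1 - phi_11 rho(1)] = [0.2704 - (0.2494)(0.2494)] / [1 - (0.2494)(0.2494)]
         = 0.20819964 / 0.93779964 = 0.222.
Therefore phi_{22} = 0.2220.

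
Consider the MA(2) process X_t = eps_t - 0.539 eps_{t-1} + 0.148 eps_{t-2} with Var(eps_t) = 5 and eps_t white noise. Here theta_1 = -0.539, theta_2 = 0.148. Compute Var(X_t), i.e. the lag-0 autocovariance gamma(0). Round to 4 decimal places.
\gamma(0) = 6.5621

For an MA(q) process X_t = eps_t + sum_i theta_i eps_{t-i} with
Var(eps_t) = sigma^2, the variance is
  gamma(0) = sigma^2 * (1 + sum_i theta_i^2).
  sum_i theta_i^2 = (-0.539)^2 + (0.148)^2 = 0.290521 + 0.021904 = 0.312425.
  gamma(0) = 5 * (1 + 0.312425) = 5 * 1.312425 = 6.562125, which rounds to 6.5621.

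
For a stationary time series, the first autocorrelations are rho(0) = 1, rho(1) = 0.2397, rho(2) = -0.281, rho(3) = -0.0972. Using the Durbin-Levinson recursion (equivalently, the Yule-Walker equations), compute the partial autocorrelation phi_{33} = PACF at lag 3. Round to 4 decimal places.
\phi_{33} = 0.0979

The PACF at lag k is phi_{kk}, the last component of the solution
to the Yule-Walker system G_k phi = r_k where
  (G_k)_{ij} = rho(|i - j|), (r_k)_i = rho(i), i,j = 1..k.
Equivalently, Durbin-Levinson gives phi_{kk} iteratively:
  phi_{11} = rho(1)
  phi_{kk} = [rho(k) - sum_{j=1..k-1} phi_{k-1,j} rho(k-j)]
            / [1 - sum_{j=1..k-1} phi_{k-1,j} rho(j)],
  phi_{k,j} = phi_{k-1,j} - phi_{kk} phi_{k-1,k-j},  j = 1..k-1.
Step k = 1:
  phi_11 = rho(1) = 0.2397.
Step k = 2:
  phi_22 = [rho(2) - phi_11 rho(1)] / [1 - phi_11 rho(1)] = [-0.281 - (0.2397)(0.2397)] / [1 - (0.2397)(0.2397)]
         = -0.33845609 / 0.94254391 = -0.359088.
  Update: phi_21 = phi_11 - phi_22 phi_11 = 0.2397 - (-0.359088)(0.2397) = 0.325773.
Step k = 3:
  phi_33 = [rho(3) - phi_21 rho(2) - phi_22 rho(1)] / [1 - phi_21 rho(1) - phi_22 rho(2)]
    numerator   = -0.0972 - (0.325773)(-0.281) - (-0.359088)(0.2397) = 0.08041568
    denominator = 1 - (0.325773)(0.2397) - (-0.359088)(-0.281) = 0.82100843
  phi_33 = 0.08041568 / 0.82100843 = 0.0979.
Therefore phi_{33} = 0.0979.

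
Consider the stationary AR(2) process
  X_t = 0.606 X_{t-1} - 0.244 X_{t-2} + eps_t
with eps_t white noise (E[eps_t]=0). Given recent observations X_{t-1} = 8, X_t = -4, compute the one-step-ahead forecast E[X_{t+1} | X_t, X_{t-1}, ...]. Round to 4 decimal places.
E[X_{t+1} \mid \mathcal F_t] = -4.3760

For an AR(p) model X_t = c + sum_i phi_i X_{t-i} + eps_t, the
one-step-ahead conditional mean is
  E[X_{t+1} | X_t, ...] = c + sum_i phi_i X_{t+1-i}.
Substitute known values:
  E[X_{t+1} | ...] = (0.606) * (-4) + (-0.244) * (8)
                   = -4.3760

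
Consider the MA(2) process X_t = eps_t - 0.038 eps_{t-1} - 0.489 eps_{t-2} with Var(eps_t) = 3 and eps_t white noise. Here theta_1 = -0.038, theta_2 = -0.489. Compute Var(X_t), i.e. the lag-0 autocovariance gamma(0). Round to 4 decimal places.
\gamma(0) = 3.7217

For an MA(q) process X_t = eps_t + sum_i theta_i eps_{t-i} with
Var(eps_t) = sigma^2, the variance is
  gamma(0) = sigma^2 * (1 + sum_i theta_i^2).
  sum_i theta_i^2 = (-0.038)^2 + (-0.489)^2 = 0.001444 + 0.239121 = 0.240565.
  gamma(0) = 3 * (1 + 0.240565) = 3 * 1.240565 = 3.721695, which rounds to 3.7217.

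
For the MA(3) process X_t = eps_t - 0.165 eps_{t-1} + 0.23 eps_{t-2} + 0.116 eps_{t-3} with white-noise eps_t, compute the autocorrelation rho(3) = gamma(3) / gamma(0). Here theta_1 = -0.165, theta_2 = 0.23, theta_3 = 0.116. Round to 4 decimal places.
\rho(3) = 0.1061

For an MA(q) process with theta_0 = 1, the autocovariance is
  gamma(k) = sigma^2 * sum_{i=0..q-k} theta_i * theta_{i+k},
and rho(k) = gamma(k) / gamma(0). Sigma^2 cancels.
  numerator   = (1)*(0.116) = 0.116.
  denominator = (1)^2 + (-0.165)^2 + (0.23)^2 + (0.116)^2 = 1.093581.
  rho(3) = 0.116 / 1.093581 = 0.1061.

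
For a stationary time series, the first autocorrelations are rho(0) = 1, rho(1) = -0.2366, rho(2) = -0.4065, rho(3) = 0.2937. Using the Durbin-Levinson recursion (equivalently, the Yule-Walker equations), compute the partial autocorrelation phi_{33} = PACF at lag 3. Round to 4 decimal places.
\phi_{33} = 0.0481

The PACF at lag k is phi_{kk}, the last component of the solution
to the Yule-Walker system G_k phi = r_k where
  (G_k)_{ij} = rho(|i - j|), (r_k)_i = rho(i), i,j = 1..k.
Equivalently, Durbin-Levinson gives phi_{kk} iteratively:
  phi_{11} = rho(1)
  phi_{kk} = [rho(k) - sum_{j=1..k-1} phi_{k-1,j} rho(k-j)]
            / [1 - sum_{j=1..k-1} phi_{k-1,j} rho(j)],
  phi_{k,j} = phi_{k-1,j} - phi_{kk} phi_{k-1,k-j},  j = 1..k-1.
Step k = 1:
  phi_11 = rho(1) = -0.2366.
Step k = 2:
  phi_22 = [rho(2) - phi_11 rho(1)] / [1 - phi_11 rho(1)] = [-0.4065 - (-0.2366)(-0.2366)] / [1 - (-0.2366)(-0.2366)]
         = -0.46247956 / 0.94402044 = -0.489904.
  Update: phi_21 = phi_11 - phi_22 phi_11 = -0.2366 - (-0.489904)(-0.2366) = -0.352511.
Step k = 3:
  phi_33 = [rho(3) - phi_21 rho(2) - phi_22 rho(1)] / [1 - phi_21 rho(1) - phi_22 rho(2)]
    numerator   = 0.2937 - (-0.352511)(-0.4065) - (-0.489904)(-0.2366) = 0.03449282
    denominator = 1 - (-0.352511)(-0.2366) - (-0.489904)(-0.4065) = 0.71744977
  phi_33 = 0.03449282 / 0.71744977 = 0.0481.
Therefore phi_{33} = 0.0481.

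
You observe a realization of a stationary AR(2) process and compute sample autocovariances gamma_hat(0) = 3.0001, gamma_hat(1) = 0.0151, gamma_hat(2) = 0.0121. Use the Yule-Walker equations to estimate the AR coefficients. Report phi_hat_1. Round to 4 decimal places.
\hat\phi_{1} = 0.0050

The Yule-Walker equations for an AR(p) process read, in matrix form,
  Gamma_p phi = r_p,   with   (Gamma_p)_{ij} = gamma(|i - j|),
                       (r_p)_i = gamma(i),   i,j = 1..p.
Substitute the sample gammas (Toeplitz matrix and right-hand side of size 2):
  Gamma_p = [[3.0001, 0.0151], [0.0151, 3.0001]]
  r_p     = [0.0151, 0.0121]
Written out:
  3.0001 phi_1 + 0.0151 phi_2 = 0.0151
  0.0151 phi_1 + 3.0001 phi_2 = 0.0121
Solve by Cramer's rule:
  det = gamma(0)^2 - gamma(1)^2 = (3.0001)^2 - (0.0151)^2 = 9.00060001 - 0.00022801 = 9.000372
  phi_hat_1 = [gamma(1) gamma(0) - gamma(1) gamma(2)] / det = [(0.0151)(3.0001) - (0.0151)(0.0121)] / 9.000372 = 0.0451188 / 9.000372 = 0.005
  phi_hat_2 = [gamma(0) gamma(2) - gamma(1)^2] / det = [(3.0001)(0.0121) - (0.0151)^2] / 9.000372 = 0.0360732 / 9.000372 = 0.004
So phi_hat = [0.0050, 0.0040].
Therefore phi_hat_1 = 0.0050.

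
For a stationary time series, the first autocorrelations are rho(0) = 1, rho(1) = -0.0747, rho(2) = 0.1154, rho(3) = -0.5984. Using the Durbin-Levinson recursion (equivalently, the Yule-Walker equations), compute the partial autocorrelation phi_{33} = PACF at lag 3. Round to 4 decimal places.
\phi_{33} = -0.5930

The PACF at lag k is phi_{kk}, the last component of the solution
to the Yule-Walker system G_k phi = r_k where
  (G_k)_{ij} = rho(|i - j|), (r_k)_i = rho(i), i,j = 1..k.
Equivalently, Durbin-Levinson gives phi_{kk} iteratively:
  phi_{11} = rho(1)
  phi_{kk} = [rho(k) - sum_{j=1..k-1} phi_{k-1,j} rho(k-j)]
            / [1 - sum_{j=1..k-1} phi_{k-1,j} rho(j)],
  phi_{k,j} = phi_{k-1,j} - phi_{kk} phi_{k-1,k-j},  j = 1..k-1.
Step k = 1:
  phi_11 = rho(1) = -0.0747.
Step k = 2:
  phi_22 = [rho(2) - phi_11 rho(1)] / [1 - phi_11 rho(1)] = [0.1154 - (-0.0747)(-0.0747)] / [1 - (-0.0747)(-0.0747)]
         = 0.10981991 / 0.99441991 = 0.110436.
  Update: phi_21 = phi_11 - phi_22 phi_11 = -0.0747 - (0.110436)(-0.0747) = -0.06645.
Step k = 3:
  phi_33 = [rho(3) - phi_21 rho(2) - phi_22 rho(1)] / [1 - phi_21 rho(1) - phi_22 rho(2)]
    numerator   = -0.5984 - (-0.06645)(0.1154) - (0.110436)(-0.0747) = -0.58248204
    denominator = 1 - (-0.06645)(-0.0747) - (0.110436)(0.1154) = 0.98229182
  phi_33 = -0.58248204 / 0.98229182 = -0.593.
Therefore phi_{33} = -0.5930.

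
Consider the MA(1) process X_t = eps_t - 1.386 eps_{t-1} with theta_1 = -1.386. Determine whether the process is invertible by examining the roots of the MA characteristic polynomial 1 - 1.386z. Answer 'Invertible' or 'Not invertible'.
\text{Not invertible}

The MA(q) characteristic polynomial is P(z) = 1 - 1.386z.
Invertibility requires all roots to lie outside the unit circle, i.e. |z| > 1 for every root.
This is linear in z: 1 + (-1.386) z = 0  =>  z = -1/(-1.386) = 0.721501,  |z| = 0.721501.
Moduli of all roots: 0.7215.
All moduli strictly greater than 1? No.
Verdict: Not invertible.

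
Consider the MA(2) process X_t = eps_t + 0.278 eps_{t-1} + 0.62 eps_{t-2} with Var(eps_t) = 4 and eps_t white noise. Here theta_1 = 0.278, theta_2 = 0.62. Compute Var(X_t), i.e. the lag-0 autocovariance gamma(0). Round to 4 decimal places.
\gamma(0) = 5.8467

For an MA(q) process X_t = eps_t + sum_i theta_i eps_{t-i} with
Var(eps_t) = sigma^2, the variance is
  gamma(0) = sigma^2 * (1 + sum_i theta_i^2).
  sum_i theta_i^2 = (0.278)^2 + (0.62)^2 = 0.077284 + 0.3844 = 0.461684.
  gamma(0) = 4 * (1 + 0.461684) = 4 * 1.461684 = 5.846736, which rounds to 5.8467.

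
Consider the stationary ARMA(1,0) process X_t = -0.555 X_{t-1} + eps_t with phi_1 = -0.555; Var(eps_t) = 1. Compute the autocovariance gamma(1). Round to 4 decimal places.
\gamma(1) = -0.8021

Multiply the model equation by X_{t-k} and take expectations. With theta_0 = psi_0 = 1 and psi_j the MA(infinity) weights, this gives
  gamma(k) - sum_i phi_i gamma(k-i) = c_k,
  c_k = sigma^2 * sum_{j=k..q} theta_j psi_{j-k}   (c_k = 0 for k > q),
using gamma(-m) = gamma(m).
Pure AR (q = 0): c_0 = sigma^2 = 1, c_k = 0 for k >= 1.
Equations for k = 0 and k = 1 (AR order 1):
  gamma(0) = phi_1 gamma(1) + c_0
  gamma(1) = phi_1 gamma(0) + c_1
Substituting the second into the first: gamma(0) (1 - phi_1^2) = c_0 + phi_1 c_1, so
  gamma(0) = c_0 / (1 - phi_1^2) = 1 / (1 - (-0.555)^2) = 1 / 0.691975 = 1.445139.
  gamma(1) = phi_1 gamma(0) = (-0.555)(1.445139) = -0.802052.
Therefore gamma(1) = -0.8021 (to 4 decimal places).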